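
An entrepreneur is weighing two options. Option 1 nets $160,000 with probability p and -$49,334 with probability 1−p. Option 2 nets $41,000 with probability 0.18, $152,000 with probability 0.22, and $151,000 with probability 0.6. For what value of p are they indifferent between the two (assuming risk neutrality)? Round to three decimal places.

EV(Option 2) = 0.18 × 41000 + 0.22 × 152000 + 0.6 × 151000 = 7380 + 33440 + 90600 = 131420
p·160000 + (1−p)·(-49334) = 131420
209334p − 49334 = 131420
p = (131420 + 49334) / 209334

p = 0.863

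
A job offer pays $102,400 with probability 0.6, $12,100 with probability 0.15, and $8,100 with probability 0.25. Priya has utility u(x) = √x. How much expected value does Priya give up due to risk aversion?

E[u] = 0.6·√102400 + 0.15·√12100 + 0.25·√8100 = 0.6·320 + 0.15·110 + 0.25·90 = 231
CE = (231)² = 53361
Risk premium = EV − CE = 65280 − 53361 = 11919

$11,919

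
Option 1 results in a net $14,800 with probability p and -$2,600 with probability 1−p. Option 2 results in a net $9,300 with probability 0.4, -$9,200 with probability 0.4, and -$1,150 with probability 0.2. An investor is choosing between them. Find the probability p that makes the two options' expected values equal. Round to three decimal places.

EV(Option 2) = 0.4 × 9300 + 0.4 × (-9200) + 0.2 × (-1150) = 3720 − 3680 − 230 = -190
p·14800 + (1−p)·(-2600) = -190
17400p − 2600 = -190
p = (-190 + 2600) / 17400

p = 0.139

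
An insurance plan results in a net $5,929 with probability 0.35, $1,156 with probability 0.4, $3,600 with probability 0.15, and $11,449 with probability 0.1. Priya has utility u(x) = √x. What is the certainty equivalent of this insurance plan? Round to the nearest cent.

$3,630.06

E[u] = 0.35·√5929 + 0.4·√1156 + 0.15·√3600 + 0.1·√11449 = 0.35·77 + 0.4·34 + 0.15·60 + 0.1·107 = 60.25
CE = (60.25)² = 3630.0625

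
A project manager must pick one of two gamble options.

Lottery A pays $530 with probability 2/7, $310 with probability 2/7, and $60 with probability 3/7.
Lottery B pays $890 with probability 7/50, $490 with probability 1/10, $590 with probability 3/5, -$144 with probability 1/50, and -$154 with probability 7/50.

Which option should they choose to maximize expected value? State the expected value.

Lottery B ($503.16)

Lottery A = 2/7 × 530 + 2/7 × 310 + 3/7 × 60 = 151.4286 + 88.5714 + 25.7143 = 265.7143
Lottery B = 7/50 × 890 + 1/10 × 490 + 3/5 × 590 + 1/50 × (-144) + 7/50 × (-154) = 124.6 + 49 + 354 − 2.88 − 21.56 = 503.16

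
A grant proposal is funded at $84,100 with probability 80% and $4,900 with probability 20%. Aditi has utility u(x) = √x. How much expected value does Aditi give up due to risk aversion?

$7,744

E[u] = 0.8·√84100 + 0.2·√4900 = 0.8·290 + 0.2·70 = 246
CE = (246)² = 60516
Risk premium = EV − CE = 68260 − 60516 = 7744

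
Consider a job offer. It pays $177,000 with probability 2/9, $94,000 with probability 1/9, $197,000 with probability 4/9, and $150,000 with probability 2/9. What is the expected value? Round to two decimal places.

$170,666.67

EV = 2/9 × 177000 + 1/9 × 94000 + 4/9 × 197000 + 2/9 × 150000 = 39333.3333 + 10444.4444 + 87555.5556 + 33333.3333 = 170666.6667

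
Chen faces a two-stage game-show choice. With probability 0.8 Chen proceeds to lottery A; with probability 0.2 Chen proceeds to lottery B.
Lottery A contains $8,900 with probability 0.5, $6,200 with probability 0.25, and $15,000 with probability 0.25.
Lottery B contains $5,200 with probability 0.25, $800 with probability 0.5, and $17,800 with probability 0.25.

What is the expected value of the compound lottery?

EV(A) = 0.5 × 8900 + 0.25 × 6200 + 0.25 × 15000 = 4450 + 1550 + 3750 = 9750
EV(B) = 0.25 × 5200 + 0.5 × 800 + 0.25 × 17800 = 1300 + 400 + 4450 = 6150
Overall = 0.8 × 9750 + 0.2 × 6150 = 7800 + 1230 = 9030

$9,030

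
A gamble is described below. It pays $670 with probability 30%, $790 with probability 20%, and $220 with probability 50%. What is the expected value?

EV = 0.3 × 670 + 0.2 × 790 + 0.5 × 220 = 201 + 158 + 110 = 469

$469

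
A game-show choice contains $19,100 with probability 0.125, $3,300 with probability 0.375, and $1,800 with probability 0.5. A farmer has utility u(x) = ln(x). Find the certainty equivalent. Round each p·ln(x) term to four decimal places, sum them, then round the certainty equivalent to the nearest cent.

E[u] = 0.125·ln(19100) + 0.375·ln(3300) + 0.5·ln(1800) = 1.2322 + 3.0381 + 3.7478 = 8.0181
CE = e^8.0181 ≈ 3035.40

$3,035.40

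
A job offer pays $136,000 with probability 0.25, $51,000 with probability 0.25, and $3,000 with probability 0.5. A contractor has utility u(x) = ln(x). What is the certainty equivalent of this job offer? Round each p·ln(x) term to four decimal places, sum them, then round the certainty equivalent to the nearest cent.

$15,806.87

E[u] = 0.25·ln(136000) + 0.25·ln(51000) + 0.5·ln(3000) = 2.9551 + 2.7099 + 4.0032 = 9.6682
CE = e^9.6682 ≈ 15806.87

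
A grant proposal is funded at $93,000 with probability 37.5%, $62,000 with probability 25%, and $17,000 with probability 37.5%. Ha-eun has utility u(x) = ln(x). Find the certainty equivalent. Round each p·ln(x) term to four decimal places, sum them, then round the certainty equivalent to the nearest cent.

E[u] = 0.375·ln(93000) + 0.25·ln(62000) + 0.375·ln(17000) = 4.2901 + 2.7587 + 3.6529 = 10.7017
CE = e^10.7017 ≈ 44431.32

$44,431.32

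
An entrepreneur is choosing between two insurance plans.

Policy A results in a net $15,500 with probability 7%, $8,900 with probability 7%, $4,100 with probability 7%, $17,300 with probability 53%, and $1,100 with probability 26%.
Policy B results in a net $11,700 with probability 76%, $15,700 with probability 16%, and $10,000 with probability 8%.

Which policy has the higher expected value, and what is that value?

Policy B ($12,204)

Policy A = 0.07 × 15500 + 0.07 × 8900 + 0.07 × 4100 + 0.53 × 17300 + 0.26 × 1100 = 1085 + 623 + 287 + 9169 + 286 = 11450
Policy B = 0.76 × 11700 + 0.16 × 15700 + 0.08 × 10000 = 8892 + 2512 + 800 = 12204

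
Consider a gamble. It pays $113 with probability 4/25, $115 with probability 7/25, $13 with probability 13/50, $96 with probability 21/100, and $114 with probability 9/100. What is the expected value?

EV = 4/25 × 113 + 7/25 × 115 + 13/50 × 13 + 21/100 × 96 + 9/100 × 114 = 18.08 + 32.2 + 3.38 + 20.16 + 10.26 = 84.08

$84.08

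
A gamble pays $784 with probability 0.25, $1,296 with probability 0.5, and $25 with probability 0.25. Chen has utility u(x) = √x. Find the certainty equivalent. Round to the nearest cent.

$689.06

E[u] = 0.25·√784 + 0.5·√1296 + 0.25·√25 = 0.25·28 + 0.5·36 + 0.25·5 = 26.25
CE = (26.25)² = 689.0625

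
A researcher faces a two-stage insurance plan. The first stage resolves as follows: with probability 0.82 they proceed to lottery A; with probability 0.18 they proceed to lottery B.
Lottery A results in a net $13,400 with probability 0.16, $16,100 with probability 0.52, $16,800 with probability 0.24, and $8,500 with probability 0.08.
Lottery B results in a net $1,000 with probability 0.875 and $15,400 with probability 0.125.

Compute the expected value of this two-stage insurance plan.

$12,990.96

EV(A) = 0.16 × 13400 + 0.52 × 16100 + 0.24 × 16800 + 0.08 × 8500 = 2144 + 8372 + 4032 + 680 = 15228
EV(B) = 0.875 × 1000 + 0.125 × 15400 = 875 + 1925 = 2800
Overall = 0.82 × 15228 + 0.18 × 2800 = 12486.96 + 504 = 12990.96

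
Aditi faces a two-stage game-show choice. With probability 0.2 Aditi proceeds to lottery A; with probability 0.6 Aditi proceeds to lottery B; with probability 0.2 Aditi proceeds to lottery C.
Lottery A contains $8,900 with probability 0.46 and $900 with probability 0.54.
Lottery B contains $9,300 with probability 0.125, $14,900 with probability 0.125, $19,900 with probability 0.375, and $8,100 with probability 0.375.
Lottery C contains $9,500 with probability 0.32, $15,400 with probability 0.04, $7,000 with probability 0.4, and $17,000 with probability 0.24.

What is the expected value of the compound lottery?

EV(A) = 0.46 × 8900 + 0.54 × 900 = 4094 + 486 = 4580
EV(B) = 0.125 × 9300 + 0.125 × 14900 + 0.375 × 19900 + 0.375 × 8100 = 1162.5 + 1862.5 + 7462.5 + 3037.5 = 13525
EV(C) = 0.32 × 9500 + 0.04 × 15400 + 0.4 × 7000 + 0.24 × 17000 = 3040 + 616 + 2800 + 4080 = 10536
Overall = 0.2 × 4580 + 0.6 × 13525 + 0.2 × 10536 = 916 + 8115 + 2107.2 = 11138.2

$11,138.20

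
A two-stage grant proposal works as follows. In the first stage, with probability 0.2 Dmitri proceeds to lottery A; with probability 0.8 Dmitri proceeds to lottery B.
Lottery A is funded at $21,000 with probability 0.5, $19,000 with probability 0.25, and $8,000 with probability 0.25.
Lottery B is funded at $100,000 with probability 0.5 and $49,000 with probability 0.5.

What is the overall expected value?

EV(A) = 0.5 × 21000 + 0.25 × 19000 + 0.25 × 8000 = 10500 + 4750 + 2000 = 17250
EV(B) = 0.5 × 100000 + 0.5 × 49000 = 50000 + 24500 = 74500
Overall = 0.2 × 17250 + 0.8 × 74500 = 3450 + 59600 = 63050

$63,050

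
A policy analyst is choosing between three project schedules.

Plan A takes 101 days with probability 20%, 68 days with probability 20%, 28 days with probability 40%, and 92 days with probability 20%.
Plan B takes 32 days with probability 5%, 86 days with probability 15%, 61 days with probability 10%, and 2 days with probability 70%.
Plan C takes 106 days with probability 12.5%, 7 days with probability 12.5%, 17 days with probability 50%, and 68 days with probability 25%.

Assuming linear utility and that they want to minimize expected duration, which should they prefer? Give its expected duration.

Plan A = 0.2 × 101 + 0.2 × 68 + 0.4 × 28 + 0.2 × 92 = 20.2 + 13.6 + 11.2 + 18.4 = 63.4
Plan B = 0.05 × 32 + 0.15 × 86 + 0.1 × 61 + 0.7 × 2 = 1.6 + 12.9 + 6.1 + 1.4 = 22
Plan C = 0.125 × 106 + 0.125 × 7 + 0.5 × 17 + 0.25 × 68 = 13.25 + 0.875 + 8.5 + 17 = 39.625

Plan B (22 days)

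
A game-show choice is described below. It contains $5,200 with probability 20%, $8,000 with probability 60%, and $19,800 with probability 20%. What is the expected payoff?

EV = 0.2 × 5200 + 0.6 × 8000 + 0.2 × 19800 = 1040 + 4800 + 3960 = 9800

$9,800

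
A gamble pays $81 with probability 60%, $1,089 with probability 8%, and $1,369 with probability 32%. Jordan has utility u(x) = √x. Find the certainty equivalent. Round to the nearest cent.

E[u] = 0.6·√81 + 0.08·√1089 + 0.32·√1369 = 0.6·9 + 0.08·33 + 0.32·37 = 19.88
CE = (19.88)² = 395.2144

$395.21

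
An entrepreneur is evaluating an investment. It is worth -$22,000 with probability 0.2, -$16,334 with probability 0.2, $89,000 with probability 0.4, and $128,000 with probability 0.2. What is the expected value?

EV = 0.2 × (-22000) + 0.2 × (-16334) + 0.4 × 89000 + 0.2 × 128000 = -4400 − 3266.8 + 35600 + 25600 = 53533.2

$53,533.20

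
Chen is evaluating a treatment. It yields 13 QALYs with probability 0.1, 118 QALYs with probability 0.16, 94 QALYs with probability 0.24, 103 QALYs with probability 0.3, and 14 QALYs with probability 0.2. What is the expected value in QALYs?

EV = 0.1 × 13 + 0.16 × 118 + 0.24 × 94 + 0.3 × 103 + 0.2 × 14 = 1.3 + 18.88 + 22.56 + 30.9 + 2.8 = 76.44

76.44 QALYs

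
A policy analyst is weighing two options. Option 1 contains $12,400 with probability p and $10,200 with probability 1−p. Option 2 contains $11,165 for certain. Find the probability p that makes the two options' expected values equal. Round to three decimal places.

p·12400 + (1−p)·10200 = 11165
2200p + 10200 = 11165
p = (11165 − 10200) / 2200

p = 0.439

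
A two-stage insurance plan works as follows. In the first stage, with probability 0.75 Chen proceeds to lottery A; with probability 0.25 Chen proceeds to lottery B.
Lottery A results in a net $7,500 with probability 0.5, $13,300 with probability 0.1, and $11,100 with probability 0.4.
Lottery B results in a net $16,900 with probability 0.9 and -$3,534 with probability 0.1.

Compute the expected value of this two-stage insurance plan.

$10,854.15

EV(A) = 0.5 × 7500 + 0.1 × 13300 + 0.4 × 11100 = 3750 + 1330 + 4440 = 9520
EV(B) = 0.9 × 16900 + 0.1 × (-3534) = 15210 − 353.4 = 14856.6
Overall = 0.75 × 9520 + 0.25 × 14856.6 = 7140 + 3714.15 = 10854.15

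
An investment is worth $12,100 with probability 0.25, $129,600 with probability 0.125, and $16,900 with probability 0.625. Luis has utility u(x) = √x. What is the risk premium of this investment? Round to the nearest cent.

$6,148.44

E[u] = 0.25·√12100 + 0.125·√129600 + 0.625·√16900 = 0.25·110 + 0.125·360 + 0.625·130 = 153.75
CE = (153.75)² = 23639.0625
Risk premium = EV − CE = 29787.5 − 23639.0625 = 6148.4375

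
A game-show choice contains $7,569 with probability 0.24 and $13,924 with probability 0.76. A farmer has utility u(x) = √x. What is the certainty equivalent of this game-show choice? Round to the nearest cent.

E[u] = 0.24·√7569 + 0.76·√13924 = 0.24·87 + 0.76·118 = 110.56
CE = (110.56)² = 12223.5136

$12,223.51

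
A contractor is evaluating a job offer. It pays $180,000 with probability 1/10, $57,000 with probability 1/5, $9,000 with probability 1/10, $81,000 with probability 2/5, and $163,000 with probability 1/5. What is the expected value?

$95,300

EV = 1/10 × 180000 + 1/5 × 57000 + 1/10 × 9000 + 2/5 × 81000 + 1/5 × 163000 = 18000 + 11400 + 900 + 32400 + 32600 = 95300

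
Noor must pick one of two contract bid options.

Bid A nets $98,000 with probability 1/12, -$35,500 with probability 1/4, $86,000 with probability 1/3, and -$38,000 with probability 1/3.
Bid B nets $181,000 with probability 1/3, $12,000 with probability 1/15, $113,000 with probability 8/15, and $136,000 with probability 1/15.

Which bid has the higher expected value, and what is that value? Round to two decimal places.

Bid B ($130,466.67)

Bid A = 1/12 × 98000 + 1/4 × (-35500) + 1/3 × 86000 + 1/3 × (-38000) = 8166.6667 − 8875 + 28666.6667 − 12666.6667 = 15291.6667
Bid B = 1/3 × 181000 + 1/15 × 12000 + 8/15 × 113000 + 1/15 × 136000 = 60333.3333 + 800 + 60266.6667 + 9066.6667 = 130466.6667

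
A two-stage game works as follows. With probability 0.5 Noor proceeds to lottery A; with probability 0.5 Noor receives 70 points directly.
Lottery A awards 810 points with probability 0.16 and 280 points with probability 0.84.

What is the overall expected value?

217.4 points

EV(A) = 0.16 × 810 + 0.84 × 280 = 129.6 + 235.2 = 364.8
Branch B: 70 (certain)
Overall = 0.5 × 364.8 + 0.5 × 70 = 182.4 + 35 = 217.4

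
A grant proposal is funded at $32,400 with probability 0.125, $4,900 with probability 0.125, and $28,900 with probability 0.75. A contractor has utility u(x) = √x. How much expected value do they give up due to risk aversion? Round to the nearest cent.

E[u] = 0.125·√32400 + 0.125·√4900 + 0.75·√28900 = 0.125·180 + 0.125·70 + 0.75·170 = 158.75
CE = (158.75)² = 25201.5625
Risk premium = EV − CE = 26337.5 − 25201.5625 = 1135.9375

$1,135.94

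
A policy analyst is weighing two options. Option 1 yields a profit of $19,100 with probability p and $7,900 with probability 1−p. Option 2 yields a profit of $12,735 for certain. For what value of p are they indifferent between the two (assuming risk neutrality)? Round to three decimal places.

p = 0.432

p·19100 + (1−p)·7900 = 12735
11200p + 7900 = 12735
p = (12735 − 7900) / 11200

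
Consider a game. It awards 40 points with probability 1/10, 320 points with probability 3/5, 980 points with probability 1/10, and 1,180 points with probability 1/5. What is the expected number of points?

EV = 1/10 × 40 + 3/5 × 320 + 1/10 × 980 + 1/5 × 1180 = 4 + 192 + 98 + 236 = 530

530 points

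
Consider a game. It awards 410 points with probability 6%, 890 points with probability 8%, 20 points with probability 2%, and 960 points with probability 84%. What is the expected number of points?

902.6 points

EV = 0.06 × 410 + 0.08 × 890 + 0.02 × 20 + 0.84 × 960 = 24.6 + 71.2 + 0.4 + 806.4 = 902.6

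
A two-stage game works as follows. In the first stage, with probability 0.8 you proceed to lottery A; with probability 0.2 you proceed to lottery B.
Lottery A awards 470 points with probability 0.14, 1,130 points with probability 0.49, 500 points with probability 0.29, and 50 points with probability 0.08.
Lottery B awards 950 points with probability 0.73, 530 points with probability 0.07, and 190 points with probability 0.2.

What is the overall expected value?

EV(A) = 0.14 × 470 + 0.49 × 1130 + 0.29 × 500 + 0.08 × 50 = 65.8 + 553.7 + 145 + 4 = 768.5
EV(B) = 0.73 × 950 + 0.07 × 530 + 0.2 × 190 = 693.5 + 37.1 + 38 = 768.6
Overall = 0.8 × 768.5 + 0.2 × 768.6 = 614.8 + 153.72 = 768.52

768.52 points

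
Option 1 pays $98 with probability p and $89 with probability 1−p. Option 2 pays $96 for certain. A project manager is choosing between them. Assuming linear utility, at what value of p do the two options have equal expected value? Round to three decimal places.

p = 0.778

p·98 + (1−p)·89 = 96
9p + 89 = 96
p = (96 − 89) / 9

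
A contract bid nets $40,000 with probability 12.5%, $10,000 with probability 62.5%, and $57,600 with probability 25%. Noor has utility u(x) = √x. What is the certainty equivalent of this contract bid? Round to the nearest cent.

E[u] = 0.125·√40000 + 0.625·√10000 + 0.25·√57600 = 0.125·200 + 0.625·100 + 0.25·240 = 147.5
CE = (147.5)² = 21756.25

$21,756.25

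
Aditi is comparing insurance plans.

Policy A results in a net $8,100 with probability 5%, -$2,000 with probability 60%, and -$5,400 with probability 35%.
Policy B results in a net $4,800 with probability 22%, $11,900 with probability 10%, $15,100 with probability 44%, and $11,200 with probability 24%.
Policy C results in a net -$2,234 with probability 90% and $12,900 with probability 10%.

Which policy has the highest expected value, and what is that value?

Policy B ($11,578)

Policy A = 0.05 × 8100 + 0.6 × (-2000) + 0.35 × (-5400) = 405 − 1200 − 1890 = -2685
Policy B = 0.22 × 4800 + 0.1 × 11900 + 0.44 × 15100 + 0.24 × 11200 = 1056 + 1190 + 6644 + 2688 = 11578
Policy C = 0.9 × (-2234) + 0.1 × 12900 = -2010.6 + 1290 = -720.6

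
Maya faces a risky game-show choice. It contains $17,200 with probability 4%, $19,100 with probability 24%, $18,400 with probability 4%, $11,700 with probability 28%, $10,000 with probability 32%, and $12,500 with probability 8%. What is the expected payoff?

$13,484

EV = 0.04 × 17200 + 0.24 × 19100 + 0.04 × 18400 + 0.28 × 11700 + 0.32 × 10000 + 0.08 × 12500 = 688 + 4584 + 736 + 3276 + 3200 + 1000 = 13484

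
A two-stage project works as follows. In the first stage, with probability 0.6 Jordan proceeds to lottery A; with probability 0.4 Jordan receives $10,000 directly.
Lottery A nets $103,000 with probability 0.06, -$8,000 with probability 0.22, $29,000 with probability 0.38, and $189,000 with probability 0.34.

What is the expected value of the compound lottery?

EV(A) = 0.06 × 103000 + 0.22 × (-8000) + 0.38 × 29000 + 0.34 × 189000 = 6180 − 1760 + 11020 + 64260 = 79700
Branch B: 10000 (certain)
Overall = 0.6 × 79700 + 0.4 × 10000 = 47820 + 4000 = 51820

$51,820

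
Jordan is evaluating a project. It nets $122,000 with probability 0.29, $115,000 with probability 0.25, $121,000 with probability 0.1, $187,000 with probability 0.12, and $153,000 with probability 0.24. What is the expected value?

EV = 0.29 × 122000 + 0.25 × 115000 + 0.1 × 121000 + 0.12 × 187000 + 0.24 × 153000 = 35380 + 28750 + 12100 + 22440 + 36720 = 135390

$135,390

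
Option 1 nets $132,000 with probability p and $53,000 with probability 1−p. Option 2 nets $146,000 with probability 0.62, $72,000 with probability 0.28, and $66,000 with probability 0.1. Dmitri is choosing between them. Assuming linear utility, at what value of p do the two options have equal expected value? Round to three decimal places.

EV(Option 2) = 0.62 × 146000 + 0.28 × 72000 + 0.1 × 66000 = 90520 + 20160 + 6600 = 117280
p·132000 + (1−p)·53000 = 117280
79000p + 53000 = 117280
p = (117280 − 53000) / 79000

p = 0.814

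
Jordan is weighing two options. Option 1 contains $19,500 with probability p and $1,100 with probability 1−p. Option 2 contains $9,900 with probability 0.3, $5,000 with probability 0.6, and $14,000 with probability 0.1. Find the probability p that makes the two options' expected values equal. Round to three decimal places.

EV(Option 2) = 0.3 × 9900 + 0.6 × 5000 + 0.1 × 14000 = 2970 + 3000 + 1400 = 7370
p·19500 + (1−p)·1100 = 7370
18400p + 1100 = 7370
p = (7370 − 1100) / 18400

p = 0.341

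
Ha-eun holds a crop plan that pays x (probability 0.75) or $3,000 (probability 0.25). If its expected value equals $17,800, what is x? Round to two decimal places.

x = $22,733.33

0.75·x + 0.25·3000 = 17800
0.75·x = 17800 − 750 = 17050
x = 17050 / 0.75 = 22733.3333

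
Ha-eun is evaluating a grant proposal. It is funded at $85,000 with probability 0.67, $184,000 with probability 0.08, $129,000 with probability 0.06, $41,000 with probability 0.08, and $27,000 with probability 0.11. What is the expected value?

$85,660

EV = 0.67 × 85000 + 0.08 × 184000 + 0.06 × 129000 + 0.08 × 41000 + 0.11 × 27000 = 56950 + 14720 + 7740 + 3280 + 2970 = 85660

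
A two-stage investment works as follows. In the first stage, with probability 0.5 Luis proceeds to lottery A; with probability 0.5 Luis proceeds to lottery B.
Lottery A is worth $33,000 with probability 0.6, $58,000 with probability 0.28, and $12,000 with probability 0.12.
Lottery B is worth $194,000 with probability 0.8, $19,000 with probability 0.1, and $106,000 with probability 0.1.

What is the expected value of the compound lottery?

EV(A) = 0.6 × 33000 + 0.28 × 58000 + 0.12 × 12000 = 19800 + 16240 + 1440 = 37480
EV(B) = 0.8 × 194000 + 0.1 × 19000 + 0.1 × 106000 = 155200 + 1900 + 10600 = 167700
Overall = 0.5 × 37480 + 0.5 × 167700 = 18740 + 83850 = 102590

$102,590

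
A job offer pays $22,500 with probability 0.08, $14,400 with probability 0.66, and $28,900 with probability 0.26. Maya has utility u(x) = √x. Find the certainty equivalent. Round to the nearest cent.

$18,333.16

E[u] = 0.08·√22500 + 0.66·√14400 + 0.26·√28900 = 0.08·150 + 0.66·120 + 0.26·170 = 135.4
CE = (135.4)² = 18333.16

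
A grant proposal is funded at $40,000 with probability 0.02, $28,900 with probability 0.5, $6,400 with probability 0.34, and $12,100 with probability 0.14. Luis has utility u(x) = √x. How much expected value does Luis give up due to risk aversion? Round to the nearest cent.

E[u] = 0.02·√40000 + 0.5·√28900 + 0.34·√6400 + 0.14·√12100 = 0.02·200 + 0.5·170 + 0.34·80 + 0.14·110 = 131.6
CE = (131.6)² = 17318.56
Risk premium = EV − CE = 19120 − 17318.56 = 1801.44

$1,801.44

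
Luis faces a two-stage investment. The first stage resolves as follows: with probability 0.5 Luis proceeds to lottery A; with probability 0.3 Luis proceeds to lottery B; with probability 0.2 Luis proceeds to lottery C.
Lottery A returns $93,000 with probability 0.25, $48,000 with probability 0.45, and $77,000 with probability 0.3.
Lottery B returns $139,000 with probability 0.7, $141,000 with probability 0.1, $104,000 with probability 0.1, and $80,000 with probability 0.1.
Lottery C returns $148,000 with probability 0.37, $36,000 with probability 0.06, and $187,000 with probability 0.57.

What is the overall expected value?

EV(A) = 0.25 × 93000 + 0.45 × 48000 + 0.3 × 77000 = 23250 + 21600 + 23100 = 67950
EV(B) = 0.7 × 139000 + 0.1 × 141000 + 0.1 × 104000 + 0.1 × 80000 = 97300 + 14100 + 10400 + 8000 = 129800
EV(C) = 0.37 × 148000 + 0.06 × 36000 + 0.57 × 187000 = 54760 + 2160 + 106590 = 163510
Overall = 0.5 × 67950 + 0.3 × 129800 + 0.2 × 163510 = 33975 + 38940 + 32702 = 105617

$105,617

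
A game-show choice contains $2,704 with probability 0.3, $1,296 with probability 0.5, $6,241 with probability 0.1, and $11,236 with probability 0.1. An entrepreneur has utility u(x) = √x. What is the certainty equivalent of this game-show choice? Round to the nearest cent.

E[u] = 0.3·√2704 + 0.5·√1296 + 0.1·√6241 + 0.1·√11236 = 0.3·52 + 0.5·36 + 0.1·79 + 0.1·106 = 52.1
CE = (52.1)² = 2714.41

$2,714.41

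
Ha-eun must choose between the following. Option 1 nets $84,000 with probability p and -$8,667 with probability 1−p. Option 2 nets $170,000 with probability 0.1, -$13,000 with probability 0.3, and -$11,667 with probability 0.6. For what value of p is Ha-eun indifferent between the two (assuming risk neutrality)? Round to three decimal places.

p = 0.159

EV(Option 2) = 0.1 × 170000 + 0.3 × (-13000) + 0.6 × (-11667) = 17000 − 3900 − 7000.2 = 6099.8
p·84000 + (1−p)·(-8667) = 6099.8
92667p − 8667 = 6099.8
p = (6099.8 + 8667) / 92667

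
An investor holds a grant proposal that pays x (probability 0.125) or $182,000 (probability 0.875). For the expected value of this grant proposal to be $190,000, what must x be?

x = $246,000

0.125·x + 0.875·182000 = 190000
0.125·x = 190000 − 159250 = 30750
x = 30750 / 0.125 = 246000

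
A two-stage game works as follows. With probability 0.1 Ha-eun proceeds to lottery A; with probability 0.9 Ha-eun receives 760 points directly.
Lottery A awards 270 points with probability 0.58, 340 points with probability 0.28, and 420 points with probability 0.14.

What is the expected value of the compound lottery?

715.06 points

EV(A) = 0.58 × 270 + 0.28 × 340 + 0.14 × 420 = 156.6 + 95.2 + 58.8 = 310.6
Branch B: 760 (certain)
Overall = 0.1 × 310.6 + 0.9 × 760 = 31.06 + 684 = 715.06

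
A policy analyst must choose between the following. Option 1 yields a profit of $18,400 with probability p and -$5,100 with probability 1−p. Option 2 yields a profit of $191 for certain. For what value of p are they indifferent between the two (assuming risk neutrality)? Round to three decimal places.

p·18400 + (1−p)·(-5100) = 191
23500p − 5100 = 191
p = (191 + 5100) / 23500

p = 0.225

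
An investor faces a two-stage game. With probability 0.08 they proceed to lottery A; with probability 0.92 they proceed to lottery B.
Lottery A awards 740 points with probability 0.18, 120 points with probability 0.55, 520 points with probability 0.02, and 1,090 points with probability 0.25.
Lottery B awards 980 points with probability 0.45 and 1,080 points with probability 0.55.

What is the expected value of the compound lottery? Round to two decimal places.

EV(A) = 0.18 × 740 + 0.55 × 120 + 0.02 × 520 + 0.25 × 1090 = 133.2 + 66 + 10.4 + 272.5 = 482.1
EV(B) = 0.45 × 980 + 0.55 × 1080 = 441 + 594 = 1035
Overall = 0.08 × 482.1 + 0.92 × 1035 = 38.568 + 952.2 = 990.768

990.77 points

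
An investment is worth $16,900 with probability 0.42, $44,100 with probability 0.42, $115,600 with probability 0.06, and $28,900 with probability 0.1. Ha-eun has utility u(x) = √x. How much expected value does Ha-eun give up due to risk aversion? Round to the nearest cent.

$2,973.96

E[u] = 0.42·√16900 + 0.42·√44100 + 0.06·√115600 + 0.1·√28900 = 0.42·130 + 0.42·210 + 0.06·340 + 0.1·170 = 180.2
CE = (180.2)² = 32472.04
Risk premium = EV − CE = 35446 − 32472.04 = 2973.96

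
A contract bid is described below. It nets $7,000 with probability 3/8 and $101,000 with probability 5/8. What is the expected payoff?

$65,750

EV = 3/8 × 7000 + 5/8 × 101000 = 2625 + 63125 = 65750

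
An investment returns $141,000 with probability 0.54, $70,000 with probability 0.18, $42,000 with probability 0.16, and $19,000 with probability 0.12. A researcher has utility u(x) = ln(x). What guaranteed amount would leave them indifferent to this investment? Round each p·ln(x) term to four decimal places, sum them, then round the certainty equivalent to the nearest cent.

$80,515.10

E[u] = 0.54·ln(141000) + 0.18·ln(70000) + 0.16·ln(42000) + 0.12·ln(19000) = 6.4025 + 2.0081 + 1.7033 + 1.1823 = 11.2962
CE = e^11.2962 ≈ 80515.10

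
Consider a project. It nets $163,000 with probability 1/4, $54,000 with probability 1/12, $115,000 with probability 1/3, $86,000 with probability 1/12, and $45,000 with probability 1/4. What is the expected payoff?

EV = 1/4 × 163000 + 1/12 × 54000 + 1/3 × 115000 + 1/12 × 86000 + 1/4 × 45000 = 40750 + 4500 + 38333.3333 + 7166.6667 + 11250 = 102000

$102,000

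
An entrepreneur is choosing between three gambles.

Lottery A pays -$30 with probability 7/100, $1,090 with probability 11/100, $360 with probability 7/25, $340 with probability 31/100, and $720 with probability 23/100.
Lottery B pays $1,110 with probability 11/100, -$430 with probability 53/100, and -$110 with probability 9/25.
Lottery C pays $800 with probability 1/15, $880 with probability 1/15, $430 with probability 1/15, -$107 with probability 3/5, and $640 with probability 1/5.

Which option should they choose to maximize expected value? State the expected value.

Lottery A ($489.60)

Lottery A = 7/100 × (-30) + 11/100 × 1090 + 7/25 × 360 + 31/100 × 340 + 23/100 × 720 = -2.1 + 119.9 + 100.8 + 105.4 + 165.6 = 489.6
Lottery B = 11/100 × 1110 + 53/100 × (-430) + 9/25 × (-110) = 122.1 − 227.9 − 39.6 = -145.4
Lottery C = 1/15 × 800 + 1/15 × 880 + 1/15 × 430 + 3/5 × (-107) + 1/5 × 640 = 53.3333 + 58.6667 + 28.6667 − 64.2 + 128 = 204.4667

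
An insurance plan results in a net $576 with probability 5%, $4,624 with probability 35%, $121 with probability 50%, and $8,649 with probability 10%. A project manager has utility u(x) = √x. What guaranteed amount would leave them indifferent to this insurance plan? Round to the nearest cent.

$1,584.04

E[u] = 0.05·√576 + 0.35·√4624 + 0.5·√121 + 0.1·√8649 = 0.05·24 + 0.35·68 + 0.5·11 + 0.1·93 = 39.8
CE = (39.8)² = 1584.04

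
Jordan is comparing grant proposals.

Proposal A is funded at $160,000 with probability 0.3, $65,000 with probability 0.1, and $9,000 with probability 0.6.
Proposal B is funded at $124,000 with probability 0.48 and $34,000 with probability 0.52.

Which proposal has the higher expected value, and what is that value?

Proposal A = 0.3 × 160000 + 0.1 × 65000 + 0.6 × 9000 = 48000 + 6500 + 5400 = 59900
Proposal B = 0.48 × 124000 + 0.52 × 34000 = 59520 + 17680 = 77200

Proposal B ($77,200)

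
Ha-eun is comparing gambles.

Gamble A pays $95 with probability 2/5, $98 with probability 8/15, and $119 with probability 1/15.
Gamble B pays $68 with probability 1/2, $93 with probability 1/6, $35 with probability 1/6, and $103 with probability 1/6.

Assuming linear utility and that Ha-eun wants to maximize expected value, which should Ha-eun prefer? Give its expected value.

Gamble A = 2/5 × 95 + 8/15 × 98 + 1/15 × 119 = 38 + 52.2667 + 7.9333 = 98.2
Gamble B = 1/2 × 68 + 1/6 × 93 + 1/6 × 35 + 1/6 × 103 = 34 + 15.5 + 5.8333 + 17.1667 = 72.5

Gamble A ($98.20)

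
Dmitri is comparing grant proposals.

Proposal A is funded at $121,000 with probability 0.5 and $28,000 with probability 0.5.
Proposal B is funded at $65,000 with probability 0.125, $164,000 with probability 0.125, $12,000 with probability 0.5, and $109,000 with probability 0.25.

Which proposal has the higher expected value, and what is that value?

Proposal A ($74,500)

Proposal A = 0.5 × 121000 + 0.5 × 28000 = 60500 + 14000 = 74500
Proposal B = 0.125 × 65000 + 0.125 × 164000 + 0.5 × 12000 + 0.25 × 109000 = 8125 + 20500 + 6000 + 27250 = 61875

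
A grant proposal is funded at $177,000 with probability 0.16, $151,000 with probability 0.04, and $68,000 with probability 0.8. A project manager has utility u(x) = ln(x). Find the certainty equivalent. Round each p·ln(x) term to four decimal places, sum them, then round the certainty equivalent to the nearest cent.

E[u] = 0.16·ln(177000) + 0.04·ln(151000) + 0.8·ln(68000) = 1.9334 + 0.4770 + 8.9018 = 11.3122
CE = e^11.3122 ≈ 81813.70

$81,813.70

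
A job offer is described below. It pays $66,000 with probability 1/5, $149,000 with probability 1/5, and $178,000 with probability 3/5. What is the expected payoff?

$149,800

EV = 1/5 × 66000 + 1/5 × 149000 + 3/5 × 178000 = 13200 + 29800 + 106800 = 149800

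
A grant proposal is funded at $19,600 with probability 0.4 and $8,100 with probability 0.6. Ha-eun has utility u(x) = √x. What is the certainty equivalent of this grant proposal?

$12,100

E[u] = 0.4·√19600 + 0.6·√8100 = 0.4·140 + 0.6·90 = 110
CE = (110)² = 12100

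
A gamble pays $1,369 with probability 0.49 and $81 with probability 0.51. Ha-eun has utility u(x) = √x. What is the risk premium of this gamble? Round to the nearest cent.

E[u] = 0.49·√1369 + 0.51·√81 = 0.49·37 + 0.51·9 = 22.72
CE = (22.72)² = 516.1984
Risk premium = EV − CE = 712.12 − 516.1984 = 195.9216

$195.92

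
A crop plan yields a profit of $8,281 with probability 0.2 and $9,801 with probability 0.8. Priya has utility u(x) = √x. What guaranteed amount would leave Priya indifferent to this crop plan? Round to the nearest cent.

E[u] = 0.2·√8281 + 0.8·√9801 = 0.2·91 + 0.8·99 = 97.4
CE = (97.4)² = 9486.76

$9,486.76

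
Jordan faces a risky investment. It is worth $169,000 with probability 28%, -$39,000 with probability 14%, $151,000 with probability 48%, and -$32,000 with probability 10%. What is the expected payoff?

EV = 0.28 × 169000 + 0.14 × (-39000) + 0.48 × 151000 + 0.1 × (-32000) = 47320 − 5460 + 72480 − 3200 = 111140

$111,140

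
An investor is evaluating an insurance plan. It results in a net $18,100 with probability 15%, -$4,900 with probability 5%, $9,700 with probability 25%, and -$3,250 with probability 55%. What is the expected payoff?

$3,107.50

EV = 0.15 × 18100 + 0.05 × (-4900) + 0.25 × 9700 + 0.55 × (-3250) = 2715 − 245 + 2425 − 1787.5 = 3107.5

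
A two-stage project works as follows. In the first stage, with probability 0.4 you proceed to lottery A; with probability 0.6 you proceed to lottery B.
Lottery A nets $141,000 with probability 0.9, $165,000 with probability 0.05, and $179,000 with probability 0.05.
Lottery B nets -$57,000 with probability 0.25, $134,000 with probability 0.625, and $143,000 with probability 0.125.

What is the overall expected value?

EV(A) = 0.9 × 141000 + 0.05 × 165000 + 0.05 × 179000 = 126900 + 8250 + 8950 = 144100
EV(B) = 0.25 × (-57000) + 0.625 × 134000 + 0.125 × 143000 = -14250 + 83750 + 17875 = 87375
Overall = 0.4 × 144100 + 0.6 × 87375 = 57640 + 52425 = 110065

$110,065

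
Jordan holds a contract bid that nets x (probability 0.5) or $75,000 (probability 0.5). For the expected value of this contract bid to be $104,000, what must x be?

x = $133,000

0.5·x + 0.5·75000 = 104000
0.5·x = 104000 − 37500 = 66500
x = 66500 / 0.5 = 133000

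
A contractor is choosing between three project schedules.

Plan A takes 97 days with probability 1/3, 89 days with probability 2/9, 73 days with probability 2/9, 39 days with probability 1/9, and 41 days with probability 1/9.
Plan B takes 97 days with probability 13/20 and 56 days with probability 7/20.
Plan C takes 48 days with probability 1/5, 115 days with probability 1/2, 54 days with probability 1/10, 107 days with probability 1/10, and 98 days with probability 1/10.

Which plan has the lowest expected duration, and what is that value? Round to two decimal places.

Plan A (77.22 days)

Plan A = 1/3 × 97 + 2/9 × 89 + 2/9 × 73 + 1/9 × 39 + 1/9 × 41 = 32.3333 + 19.7778 + 16.2222 + 4.3333 + 4.5556 = 77.2222
Plan B = 13/20 × 97 + 7/20 × 56 = 63.05 + 19.6 = 82.65
Plan C = 1/5 × 48 + 1/2 × 115 + 1/10 × 54 + 1/10 × 107 + 1/10 × 98 = 9.6 + 57.5 + 5.4 + 10.7 + 9.8 = 93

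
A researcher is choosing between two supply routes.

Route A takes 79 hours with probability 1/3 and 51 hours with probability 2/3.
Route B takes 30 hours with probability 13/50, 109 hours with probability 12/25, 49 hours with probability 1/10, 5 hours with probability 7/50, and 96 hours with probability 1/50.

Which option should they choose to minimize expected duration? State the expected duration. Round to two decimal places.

Route A (60.33 hours)

Route A = 1/3 × 79 + 2/3 × 51 = 26.3333 + 34 = 60.3333
Route B = 13/50 × 30 + 12/25 × 109 + 1/10 × 49 + 7/50 × 5 + 1/50 × 96 = 7.8 + 52.32 + 4.9 + 0.7 + 1.92 = 67.64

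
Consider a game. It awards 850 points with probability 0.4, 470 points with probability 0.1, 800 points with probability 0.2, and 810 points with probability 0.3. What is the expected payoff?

EV = 0.4 × 850 + 0.1 × 470 + 0.2 × 800 + 0.3 × 810 = 340 + 47 + 160 + 243 = 790

790 points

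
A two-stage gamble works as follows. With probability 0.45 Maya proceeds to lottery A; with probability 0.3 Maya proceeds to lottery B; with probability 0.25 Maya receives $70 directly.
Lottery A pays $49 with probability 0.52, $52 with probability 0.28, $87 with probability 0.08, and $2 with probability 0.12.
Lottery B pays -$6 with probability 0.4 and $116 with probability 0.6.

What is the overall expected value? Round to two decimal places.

$58.92

EV(A) = 0.52 × 49 + 0.28 × 52 + 0.08 × 87 + 0.12 × 2 = 25.48 + 14.56 + 6.96 + 0.24 = 47.24
EV(B) = 0.4 × (-6) + 0.6 × 116 = -2.4 + 69.6 = 67.2
Branch C: 70 (certain)
Overall = 0.45 × 47.24 + 0.3 × 67.2 + 0.25 × 70 = 21.258 + 20.16 + 17.5 = 58.918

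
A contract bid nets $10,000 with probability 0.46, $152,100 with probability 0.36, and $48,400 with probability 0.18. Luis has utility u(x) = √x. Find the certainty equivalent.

E[u] = 0.46·√10000 + 0.36·√152100 + 0.18·√48400 = 0.46·100 + 0.36·390 + 0.18·220 = 226
CE = (226)² = 51076

$51,076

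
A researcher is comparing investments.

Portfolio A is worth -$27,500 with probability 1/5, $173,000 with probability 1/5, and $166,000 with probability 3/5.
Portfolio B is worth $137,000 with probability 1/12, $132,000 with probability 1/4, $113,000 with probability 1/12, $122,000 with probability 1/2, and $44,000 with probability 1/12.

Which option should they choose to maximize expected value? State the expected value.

Portfolio A = 1/5 × (-27500) + 1/5 × 173000 + 3/5 × 166000 = -5500 + 34600 + 99600 = 128700
Portfolio B = 1/12 × 137000 + 1/4 × 132000 + 1/12 × 113000 + 1/2 × 122000 + 1/12 × 44000 = 11416.6667 + 33000 + 9416.6667 + 61000 + 3666.6667 = 118500

Portfolio A ($128,700)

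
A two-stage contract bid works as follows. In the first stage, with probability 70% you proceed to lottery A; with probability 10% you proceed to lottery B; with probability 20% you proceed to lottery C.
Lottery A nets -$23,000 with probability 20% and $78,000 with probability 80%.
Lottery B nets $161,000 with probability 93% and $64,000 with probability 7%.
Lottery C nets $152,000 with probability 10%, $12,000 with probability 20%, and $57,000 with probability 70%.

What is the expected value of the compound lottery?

EV(A) = 0.2 × (-23000) + 0.8 × 78000 = -4600 + 62400 = 57800
EV(B) = 0.93 × 161000 + 0.07 × 64000 = 149730 + 4480 = 154210
EV(C) = 0.1 × 152000 + 0.2 × 12000 + 0.7 × 57000 = 15200 + 2400 + 39900 = 57500
Overall = 0.7 × 57800 + 0.1 × 154210 + 0.2 × 57500 = 40460 + 15421 + 11500 = 67381

$67,381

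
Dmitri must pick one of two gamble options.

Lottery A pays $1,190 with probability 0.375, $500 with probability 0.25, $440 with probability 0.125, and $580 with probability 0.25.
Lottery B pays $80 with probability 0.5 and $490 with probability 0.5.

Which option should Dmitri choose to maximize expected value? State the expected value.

Lottery A = 0.375 × 1190 + 0.25 × 500 + 0.125 × 440 + 0.25 × 580 = 446.25 + 125 + 55 + 145 = 771.25
Lottery B = 0.5 × 80 + 0.5 × 490 = 40 + 245 = 285

Lottery A ($771.25)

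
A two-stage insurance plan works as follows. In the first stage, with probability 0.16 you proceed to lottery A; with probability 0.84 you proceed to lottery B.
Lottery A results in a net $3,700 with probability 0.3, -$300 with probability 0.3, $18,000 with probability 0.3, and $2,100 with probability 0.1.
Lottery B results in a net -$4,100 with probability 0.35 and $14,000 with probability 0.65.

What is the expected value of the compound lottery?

EV(A) = 0.3 × 3700 + 0.3 × (-300) + 0.3 × 18000 + 0.1 × 2100 = 1110 − 90 + 5400 + 210 = 6630
EV(B) = 0.35 × (-4100) + 0.65 × 14000 = -1435 + 9100 = 7665
Overall = 0.16 × 6630 + 0.84 × 7665 = 1060.8 + 6438.6 = 7499.4

$7,499.40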